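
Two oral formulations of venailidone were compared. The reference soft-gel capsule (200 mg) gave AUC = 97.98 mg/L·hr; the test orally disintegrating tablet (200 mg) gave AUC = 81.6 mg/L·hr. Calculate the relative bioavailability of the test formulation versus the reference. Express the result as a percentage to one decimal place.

F_rel = (AUC_test/D_test) / (AUC_ref/D_ref)
      = (81.6/200) / (97.98/200)
      = 0.408 / 0.4899 = 0.8328 = 83.28%

F_rel = 83.3%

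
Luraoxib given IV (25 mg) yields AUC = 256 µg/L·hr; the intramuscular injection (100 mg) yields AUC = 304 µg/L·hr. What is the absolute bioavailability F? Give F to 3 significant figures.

F = 0.297

F = (AUC_ev / D_ev) / (AUC_iv / D_iv)
  = (304/100) / (256/25)
  = 3.04 / 10.24 = 0.2969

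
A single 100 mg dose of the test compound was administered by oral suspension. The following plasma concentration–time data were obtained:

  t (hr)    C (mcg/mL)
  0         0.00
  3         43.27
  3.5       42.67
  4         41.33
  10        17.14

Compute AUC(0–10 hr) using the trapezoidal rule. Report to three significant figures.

Trapezoidal AUC_0→10:
  [0→3]: (0.00+43.27)/2 × 3 = 64.905
  [3→3.5]: (43.27+42.67)/2 × 0.5 = 21.485
  [3.5→4]: (42.67+41.33)/2 × 0.5 = 21.0
  [4→10]: (41.33+17.14)/2 × 6 = 175.41
  Sum = 282.8 mcg/mL·hr

AUC = 283 mcg/mL·hr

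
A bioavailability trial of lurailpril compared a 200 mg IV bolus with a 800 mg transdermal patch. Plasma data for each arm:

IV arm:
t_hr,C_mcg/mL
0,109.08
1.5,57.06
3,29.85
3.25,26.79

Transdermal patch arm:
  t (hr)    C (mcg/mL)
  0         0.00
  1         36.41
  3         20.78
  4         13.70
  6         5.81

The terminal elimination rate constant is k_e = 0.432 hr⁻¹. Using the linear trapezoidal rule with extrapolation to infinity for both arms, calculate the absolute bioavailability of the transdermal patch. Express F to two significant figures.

Trapezoidal AUC_0→3.25 (IV):
  [0→1.5]: (109.08+57.06)/2 × 1.5 = 124.605
  [1.5→3]: (57.06+29.85)/2 × 1.5 = 65.1825
  [3→3.25]: (29.85+26.79)/2 × 0.25 = 7.08
  Sum = 196.8675 mcg/mL·hr
IV tail: 26.79/0.432 = 62.014; AUC_iv,0→∞ = 196.8675 + 62.014 = 258.8815 mcg/mL·hr
Trapezoidal AUC_0→6 (transdermal patch):
  [0→1]: (0.00+36.41)/2 × 1 = 18.205
  [1→3]: (36.41+20.78)/2 × 2 = 57.19
  [3→4]: (20.78+13.70)/2 × 1 = 17.24
  [4→6]: (13.70+5.81)/2 × 2 = 19.51
  Sum = 112.145 mcg/mL·hr
transdermal patch tail: 5.81/0.432 = 13.449; AUC_ev,0→∞ = 112.145 + 13.449 = 125.594 mcg/mL·hr
F = (AUC_ev/D_ev)/(AUC_iv/D_iv) = (125.594/800)/(258.8815/200) = 0.1569925/1.2944075 = 0.1213

F = 0.12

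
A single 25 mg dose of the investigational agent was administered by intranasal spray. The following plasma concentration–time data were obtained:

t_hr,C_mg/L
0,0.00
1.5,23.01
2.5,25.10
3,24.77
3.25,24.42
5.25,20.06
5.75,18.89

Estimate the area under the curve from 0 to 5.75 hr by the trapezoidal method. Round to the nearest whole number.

AUC = 114 mg/L·hr

Trapezoidal AUC_0→5.75:
  [0→1.5]: (0.00+23.01)/2 × 1.5 = 17.2575
  [1.5→2.5]: (23.01+25.10)/2 × 1 = 24.055
  [2.5→3]: (25.10+24.77)/2 × 0.5 = 12.4675
  [3→3.25]: (24.77+24.42)/2 × 0.25 = 6.14875
  [3.25→5.25]: (24.42+20.06)/2 × 2 = 44.48
  [5.25→5.75]: (20.06+18.89)/2 × 0.5 = 9.7375
  Sum = 114.14625 mg/L·hr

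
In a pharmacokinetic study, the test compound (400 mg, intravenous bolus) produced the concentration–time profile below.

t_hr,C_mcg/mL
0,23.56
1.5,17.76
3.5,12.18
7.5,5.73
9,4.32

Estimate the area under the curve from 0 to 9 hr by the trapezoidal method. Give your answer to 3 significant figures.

AUC = 104 mcg/mL·hr

Trapezoidal AUC_0→9:
  [0→1.5]: (23.56+17.76)/2 × 1.5 = 30.99
  [1.5→3.5]: (17.76+12.18)/2 × 2 = 29.94
  [3.5→7.5]: (12.18+5.73)/2 × 4 = 35.82
  [7.5→9]: (5.73+4.32)/2 × 1.5 = 7.5375
  Sum = 104.2875 mcg/mL·hr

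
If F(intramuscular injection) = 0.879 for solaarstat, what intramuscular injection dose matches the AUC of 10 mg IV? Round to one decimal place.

D_intramuscular = 11.4 mg

For equal systemic exposure: F × D_ev = D_iv
D_ev = D_iv / F = 10 / 0.879 = 11.3766 mg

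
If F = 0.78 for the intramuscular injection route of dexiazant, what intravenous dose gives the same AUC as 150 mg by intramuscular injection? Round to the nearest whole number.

D_iv = 117 mg

Systemic exposure from an extravascular dose = F × D_ev, so the equivalent IV dose is F × D_ev.
D_iv = F × D_ev = 0.78 × 150 = 117 mg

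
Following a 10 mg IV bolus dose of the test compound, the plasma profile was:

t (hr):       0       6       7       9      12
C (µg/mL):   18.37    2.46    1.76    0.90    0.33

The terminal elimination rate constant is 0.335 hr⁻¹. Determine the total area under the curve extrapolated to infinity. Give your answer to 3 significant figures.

Trapezoidal AUC_0→12:
  [0→6]: (18.37+2.46)/2 × 6 = 62.49
  [6→7]: (2.46+1.76)/2 × 1 = 2.11
  [7→9]: (1.76+0.90)/2 × 2 = 2.66
  [9→12]: (0.90+0.33)/2 × 3 = 1.845
  Sum = 69.105 µg/mL·hr
Extrapolated tail: C_last / k_e = 0.33 / 0.335 = 0.985
AUC_0→∞ = 69.105 + 0.985 = 70.09 µg/mL·hr

AUC = 70.1 µg/mL·hr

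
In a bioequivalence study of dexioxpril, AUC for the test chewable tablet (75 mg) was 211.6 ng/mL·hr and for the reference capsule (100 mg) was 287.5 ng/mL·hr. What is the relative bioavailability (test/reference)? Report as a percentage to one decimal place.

F_rel = 98.1%

F_rel = (AUC_test/D_test) / (AUC_ref/D_ref)
      = (211.6/75) / (287.5/100)
      = 2.82133 / 2.875 = 0.9813 = 98.13%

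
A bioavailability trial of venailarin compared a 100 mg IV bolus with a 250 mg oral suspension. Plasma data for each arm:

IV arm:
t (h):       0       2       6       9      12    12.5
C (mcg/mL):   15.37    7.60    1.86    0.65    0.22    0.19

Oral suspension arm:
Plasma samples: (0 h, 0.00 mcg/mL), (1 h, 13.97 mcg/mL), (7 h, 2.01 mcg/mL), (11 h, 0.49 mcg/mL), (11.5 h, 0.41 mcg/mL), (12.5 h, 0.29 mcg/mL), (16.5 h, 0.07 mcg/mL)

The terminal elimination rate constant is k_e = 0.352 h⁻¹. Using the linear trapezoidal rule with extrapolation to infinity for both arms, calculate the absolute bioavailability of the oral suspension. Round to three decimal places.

F = 0.516

Trapezoidal AUC_0→12.5 (IV):
  [0→2]: (15.37+7.60)/2 × 2 = 22.97
  [2→6]: (7.60+1.86)/2 × 4 = 18.92
  [6→9]: (1.86+0.65)/2 × 3 = 3.765
  [9→12]: (0.65+0.22)/2 × 3 = 1.305
  [12→12.5]: (0.22+0.19)/2 × 0.5 = 0.1025
  Sum = 47.0625 mcg/mL·h
IV tail: 0.19/0.352 = 0.540; AUC_iv,0→∞ = 47.0625 + 0.540 = 47.6025 mcg/mL·h
Trapezoidal AUC_0→16.5 (oral suspension):
  [0→1]: (0.00+13.97)/2 × 1 = 6.985
  [1→7]: (13.97+2.01)/2 × 6 = 47.94
  [7→11]: (2.01+0.49)/2 × 4 = 5.0
  [11→11.5]: (0.49+0.41)/2 × 0.5 = 0.225
  [11.5→12.5]: (0.41+0.29)/2 × 1 = 0.35
  [12.5→16.5]: (0.29+0.07)/2 × 4 = 0.72
  Sum = 61.22 mcg/mL·h
oral suspension tail: 0.07/0.352 = 0.199; AUC_ev,0→∞ = 61.22 + 0.199 = 61.419 mcg/mL·h
F = (AUC_ev/D_ev)/(AUC_iv/D_iv) = (61.419/250)/(47.6025/100) = 0.245676/0.476025 = 0.5161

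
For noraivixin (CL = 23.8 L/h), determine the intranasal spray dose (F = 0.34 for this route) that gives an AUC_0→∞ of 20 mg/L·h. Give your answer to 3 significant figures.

Dose = 1400 mg

Dose = CL × AUC_0→∞ / F
     = 23.8 × 20 / 0.34 = 1400 mg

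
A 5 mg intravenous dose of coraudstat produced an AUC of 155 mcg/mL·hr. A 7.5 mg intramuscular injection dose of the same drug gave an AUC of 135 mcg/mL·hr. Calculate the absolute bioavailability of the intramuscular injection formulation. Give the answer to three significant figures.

F = 0.581

F = (AUC_ev / D_ev) / (AUC_iv / D_iv)
  = (135/7.5) / (155/5)
  = 18 / 31 = 0.5806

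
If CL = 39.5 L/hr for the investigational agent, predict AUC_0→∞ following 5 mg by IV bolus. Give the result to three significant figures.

AUC = 0.127 mg/L·hr

AUC_0→∞ = Dose_iv / CL
        = 5 / 39.5 = 0.126582 mg/L·hr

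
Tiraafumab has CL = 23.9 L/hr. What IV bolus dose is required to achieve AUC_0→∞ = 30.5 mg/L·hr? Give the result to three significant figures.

Dose = 729 mg

Dose_iv = CL × AUC_0→∞
     = 23.9 × 30.5 = 728.95 mg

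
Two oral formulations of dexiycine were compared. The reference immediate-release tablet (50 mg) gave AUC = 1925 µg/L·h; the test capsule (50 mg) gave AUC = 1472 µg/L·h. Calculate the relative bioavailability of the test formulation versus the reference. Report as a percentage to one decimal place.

F_rel = 76.5%

F_rel = (AUC_test/D_test) / (AUC_ref/D_ref)
      = (1472/50) / (1925/50)
      = 29.44 / 38.5 = 0.7647 = 76.47%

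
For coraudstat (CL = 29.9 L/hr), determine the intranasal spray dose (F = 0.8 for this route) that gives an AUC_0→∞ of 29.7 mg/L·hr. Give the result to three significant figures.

Dose = 1110 mg

Dose = CL × AUC_0→∞ / F
     = 29.9 × 29.7 / 0.8 = 1110.0375 mg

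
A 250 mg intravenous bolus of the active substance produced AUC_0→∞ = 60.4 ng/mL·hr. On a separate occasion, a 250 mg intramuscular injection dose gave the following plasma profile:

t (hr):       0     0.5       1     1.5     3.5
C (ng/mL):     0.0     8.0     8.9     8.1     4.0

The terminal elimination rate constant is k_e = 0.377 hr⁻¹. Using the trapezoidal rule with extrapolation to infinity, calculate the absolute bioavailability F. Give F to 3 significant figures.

Trapezoidal AUC_0→3.5 (intramuscular injection):
  [0→0.5]: (0.0+8.0)/2 × 0.5 = 2.0
  [0.5→1]: (8.0+8.9)/2 × 0.5 = 4.225
  [1→1.5]: (8.9+8.1)/2 × 0.5 = 4.25
  [1.5→3.5]: (8.1+4.0)/2 × 2 = 12.1
  Sum = 22.575 ng/mL·hr
Tail: C_last/k_e = 4.0/0.377 = 10.610
AUC_0→∞ (intramuscular injection) = 22.575 + 10.610 = 33.185 ng/mL·hr
F = (AUC_ev/D_ev)/(AUC_iv/D_iv) = (33.185/250)/(60.4/250) = 0.13274/0.2416 = 0.5494

F = 0.549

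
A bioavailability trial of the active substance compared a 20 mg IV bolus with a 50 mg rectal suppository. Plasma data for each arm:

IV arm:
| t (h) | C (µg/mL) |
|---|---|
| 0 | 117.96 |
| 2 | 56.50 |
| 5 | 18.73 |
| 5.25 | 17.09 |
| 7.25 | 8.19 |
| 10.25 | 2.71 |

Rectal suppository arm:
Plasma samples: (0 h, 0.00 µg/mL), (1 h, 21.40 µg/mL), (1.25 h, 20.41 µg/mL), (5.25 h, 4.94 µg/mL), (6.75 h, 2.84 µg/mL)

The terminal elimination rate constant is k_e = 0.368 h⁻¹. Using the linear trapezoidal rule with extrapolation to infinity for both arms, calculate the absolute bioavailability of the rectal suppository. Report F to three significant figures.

Trapezoidal AUC_0→10.25 (IV):
  [0→2]: (117.96+56.50)/2 × 2 = 174.46
  [2→5]: (56.50+18.73)/2 × 3 = 112.845
  [5→5.25]: (18.73+17.09)/2 × 0.25 = 4.4775
  [5.25→7.25]: (17.09+8.19)/2 × 2 = 25.28
  [7.25→10.25]: (8.19+2.71)/2 × 3 = 16.35
  Sum = 333.4125 µg/mL·h
IV tail: 2.71/0.368 = 7.364; AUC_iv,0→∞ = 333.4125 + 7.364 = 340.7765 µg/mL·h
Trapezoidal AUC_0→6.75 (rectal suppository):
  [0→1]: (0.00+21.40)/2 × 1 = 10.7
  [1→1.25]: (21.40+20.41)/2 × 0.25 = 5.22625
  [1.25→5.25]: (20.41+4.94)/2 × 4 = 50.7
  [5.25→6.75]: (4.94+2.84)/2 × 1.5 = 5.835
  Sum = 72.46125 µg/mL·h
rectal suppository tail: 2.84/0.368 = 7.717; AUC_ev,0→∞ = 72.46125 + 7.717 = 80.17825 µg/mL·h
F = (AUC_ev/D_ev)/(AUC_iv/D_iv) = (80.17825/50)/(340.7765/20) = 1.603565/17.038825 = 0.0941

F = 0.0941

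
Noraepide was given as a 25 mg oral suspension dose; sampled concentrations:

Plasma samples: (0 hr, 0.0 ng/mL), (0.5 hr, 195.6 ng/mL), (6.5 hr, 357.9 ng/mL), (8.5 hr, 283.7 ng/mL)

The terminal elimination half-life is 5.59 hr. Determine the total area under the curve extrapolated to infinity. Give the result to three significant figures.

AUC = 4640 ng/mL·hr

Trapezoidal AUC_0→8.5:
  [0→0.5]: (0.0+195.6)/2 × 0.5 = 48.9
  [0.5→6.5]: (195.6+357.9)/2 × 6 = 1660.5
  [6.5→8.5]: (357.9+283.7)/2 × 2 = 641.6
  Sum = 2351.0 ng/mL·hr
k_e = ln2 / t½ = 0.693147 / 5.59 = 0.1240 hr^-1
Extrapolated tail: C_last / k_e = 283.7 / 0.124 = 2287.903
AUC_0→∞ = 2351.0 + 2287.903 = 4638.903 ng/mL·hr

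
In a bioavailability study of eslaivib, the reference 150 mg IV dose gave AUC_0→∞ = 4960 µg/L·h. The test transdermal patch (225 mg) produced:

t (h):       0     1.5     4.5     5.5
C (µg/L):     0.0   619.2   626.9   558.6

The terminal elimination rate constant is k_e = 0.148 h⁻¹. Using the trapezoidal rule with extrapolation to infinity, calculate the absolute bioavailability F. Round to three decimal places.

Trapezoidal AUC_0→5.5 (transdermal patch):
  [0→1.5]: (0.0+619.2)/2 × 1.5 = 464.4
  [1.5→4.5]: (619.2+626.9)/2 × 3 = 1869.15
  [4.5→5.5]: (626.9+558.6)/2 × 1 = 592.75
  Sum = 2926.3 µg/L·h
Tail: C_last/k_e = 558.6/0.148 = 3774.324
AUC_0→∞ (transdermal patch) = 2926.3 + 3774.324 = 6700.624 µg/L·h
F = (AUC_ev/D_ev)/(AUC_iv/D_iv) = (6700.624/225)/(4960/150) = 29.7806/33.0667 = 0.9006

F = 0.901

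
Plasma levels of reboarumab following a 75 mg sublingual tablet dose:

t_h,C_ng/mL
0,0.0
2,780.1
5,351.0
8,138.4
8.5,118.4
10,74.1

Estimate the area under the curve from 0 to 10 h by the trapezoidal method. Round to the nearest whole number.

AUC = 3419 ng/mL·h

Trapezoidal AUC_0→10:
  [0→2]: (0.0+780.1)/2 × 2 = 780.1
  [2→5]: (780.1+351.0)/2 × 3 = 1696.65
  [5→8]: (351.0+138.4)/2 × 3 = 734.1
  [8→8.5]: (138.4+118.4)/2 × 0.5 = 64.2
  [8.5→10]: (118.4+74.1)/2 × 1.5 = 144.375
  Sum = 3419.425 ng/mL·h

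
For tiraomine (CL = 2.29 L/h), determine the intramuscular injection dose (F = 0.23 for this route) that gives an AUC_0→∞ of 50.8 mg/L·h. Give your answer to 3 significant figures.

Dose = CL × AUC_0→∞ / F
     = 2.29 × 50.8 / 0.23 = 505.791 mg

Dose = 506 mg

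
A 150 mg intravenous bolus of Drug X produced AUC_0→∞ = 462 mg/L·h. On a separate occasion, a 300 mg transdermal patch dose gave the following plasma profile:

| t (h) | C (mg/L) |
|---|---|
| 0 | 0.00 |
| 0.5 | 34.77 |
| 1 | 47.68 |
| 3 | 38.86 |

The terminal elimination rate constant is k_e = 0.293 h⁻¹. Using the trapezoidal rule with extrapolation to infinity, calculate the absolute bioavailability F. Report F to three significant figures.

F = 0.269

Trapezoidal AUC_0→3 (transdermal patch):
  [0→0.5]: (0.00+34.77)/2 × 0.5 = 8.6925
  [0.5→1]: (34.77+47.68)/2 × 0.5 = 20.6125
  [1→3]: (47.68+38.86)/2 × 2 = 86.54
  Sum = 115.845 mg/L·h
Tail: C_last/k_e = 38.86/0.293 = 132.628
AUC_0→∞ (transdermal patch) = 115.845 + 132.628 = 248.473 mg/L·h
F = (AUC_ev/D_ev)/(AUC_iv/D_iv) = (248.473/300)/(462/150) = 0.828243/3.08 = 0.2689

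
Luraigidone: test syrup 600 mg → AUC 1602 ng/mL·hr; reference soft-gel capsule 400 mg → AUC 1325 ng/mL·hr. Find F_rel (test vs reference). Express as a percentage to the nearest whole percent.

F_rel = (AUC_test/D_test) / (AUC_ref/D_ref)
      = (1602/600) / (1325/400)
      = 2.67 / 3.3125 = 0.8060 = 80.60%

F_rel = 81%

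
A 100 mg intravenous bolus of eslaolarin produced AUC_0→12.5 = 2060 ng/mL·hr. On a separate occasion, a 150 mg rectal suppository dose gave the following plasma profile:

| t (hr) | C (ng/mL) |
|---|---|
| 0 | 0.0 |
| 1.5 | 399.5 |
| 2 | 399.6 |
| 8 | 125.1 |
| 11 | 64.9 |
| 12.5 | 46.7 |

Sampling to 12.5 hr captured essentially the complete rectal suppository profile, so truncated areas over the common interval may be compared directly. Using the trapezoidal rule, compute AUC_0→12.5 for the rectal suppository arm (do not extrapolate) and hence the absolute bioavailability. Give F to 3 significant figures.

F = 0.790

Trapezoidal AUC_0→12.5 (rectal suppository):
  [0→1.5]: (0.0+399.5)/2 × 1.5 = 299.625
  [1.5→2]: (399.5+399.6)/2 × 0.5 = 199.775
  [2→8]: (399.6+125.1)/2 × 6 = 1574.1
  [8→11]: (125.1+64.9)/2 × 3 = 285.0
  [11→12.5]: (64.9+46.7)/2 × 1.5 = 83.7
  Sum = 2442.2 ng/mL·hr
F = (AUC_ev/D_ev)/(AUC_iv/D_iv) = (2442.2/150)/(2060/100) = 16.2813/20.6 = 0.7904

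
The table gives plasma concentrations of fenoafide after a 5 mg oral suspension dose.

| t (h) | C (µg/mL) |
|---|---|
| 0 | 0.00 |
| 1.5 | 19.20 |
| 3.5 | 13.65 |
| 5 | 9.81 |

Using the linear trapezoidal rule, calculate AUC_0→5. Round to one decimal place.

Trapezoidal AUC_0→5:
  [0→1.5]: (0.00+19.20)/2 × 1.5 = 14.4
  [1.5→3.5]: (19.20+13.65)/2 × 2 = 32.85
  [3.5→5]: (13.65+9.81)/2 × 1.5 = 17.595
  Sum = 64.845 µg/mL·h

AUC = 64.8 µg/mL·h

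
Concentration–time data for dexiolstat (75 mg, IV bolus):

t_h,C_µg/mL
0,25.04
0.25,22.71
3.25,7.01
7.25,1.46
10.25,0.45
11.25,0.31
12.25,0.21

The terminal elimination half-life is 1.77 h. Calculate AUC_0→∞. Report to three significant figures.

Trapezoidal AUC_0→12.25:
  [0→0.25]: (25.04+22.71)/2 × 0.25 = 5.96875
  [0.25→3.25]: (22.71+7.01)/2 × 3 = 44.58
  [3.25→7.25]: (7.01+1.46)/2 × 4 = 16.94
  [7.25→10.25]: (1.46+0.45)/2 × 3 = 2.865
  [10.25→11.25]: (0.45+0.31)/2 × 1 = 0.38
  [11.25→12.25]: (0.31+0.21)/2 × 1 = 0.26
  Sum = 70.99375 µg/mL·h
k_e = ln2 / t½ = 0.693147 / 1.77 = 0.3916 h^-1
Extrapolated tail: C_last / k_e = 0.21 / 0.3916 = 0.536
AUC_0→∞ = 70.99375 + 0.536 = 71.52975 µg/mL·h

AUC = 71.5 µg/mL·h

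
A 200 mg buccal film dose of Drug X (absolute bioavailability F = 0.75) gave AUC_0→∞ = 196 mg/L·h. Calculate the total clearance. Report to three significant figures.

CL = 0.765 L/h

CL = F × Dose / AUC_0→∞
   = 0.75 × 200 / 196 = 0.765306 L/h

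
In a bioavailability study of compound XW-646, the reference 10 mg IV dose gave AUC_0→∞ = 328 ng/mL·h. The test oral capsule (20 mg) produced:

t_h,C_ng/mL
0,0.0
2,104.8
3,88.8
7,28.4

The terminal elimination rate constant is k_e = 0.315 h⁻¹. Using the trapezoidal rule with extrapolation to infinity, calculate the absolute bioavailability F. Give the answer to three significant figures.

Trapezoidal AUC_0→7 (oral capsule):
  [0→2]: (0.0+104.8)/2 × 2 = 104.8
  [2→3]: (104.8+88.8)/2 × 1 = 96.8
  [3→7]: (88.8+28.4)/2 × 4 = 234.4
  Sum = 436.0 ng/mL·h
Tail: C_last/k_e = 28.4/0.315 = 90.159
AUC_0→∞ (oral capsule) = 436.0 + 90.159 = 526.159 ng/mL·h
F = (AUC_ev/D_ev)/(AUC_iv/D_iv) = (526.159/20)/(328/10) = 26.30795/32.8 = 0.8021

F = 0.802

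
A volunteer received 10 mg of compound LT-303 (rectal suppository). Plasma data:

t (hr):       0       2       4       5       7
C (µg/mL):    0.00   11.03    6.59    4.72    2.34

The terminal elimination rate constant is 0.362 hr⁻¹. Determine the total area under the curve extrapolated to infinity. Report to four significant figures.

AUC = 47.83 µg/mL·hr

Trapezoidal AUC_0→7:
  [0→2]: (0.00+11.03)/2 × 2 = 11.03
  [2→4]: (11.03+6.59)/2 × 2 = 17.62
  [4→5]: (6.59+4.72)/2 × 1 = 5.655
  [5→7]: (4.72+2.34)/2 × 2 = 7.06
  Sum = 41.365 µg/mL·hr
Extrapolated tail: C_last / k_e = 2.34 / 0.362 = 6.464
AUC_0→∞ = 41.365 + 6.464 = 47.829 µg/mL·hr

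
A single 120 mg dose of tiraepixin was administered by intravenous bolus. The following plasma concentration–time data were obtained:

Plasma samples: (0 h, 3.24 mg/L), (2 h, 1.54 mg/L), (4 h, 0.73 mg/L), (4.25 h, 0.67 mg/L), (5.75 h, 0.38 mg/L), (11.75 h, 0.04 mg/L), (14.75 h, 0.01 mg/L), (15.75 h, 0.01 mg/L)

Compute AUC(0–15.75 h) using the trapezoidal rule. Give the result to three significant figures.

Trapezoidal AUC_0→15.75:
  [0→2]: (3.24+1.54)/2 × 2 = 4.78
  [2→4]: (1.54+0.73)/2 × 2 = 2.27
  [4→4.25]: (0.73+0.67)/2 × 0.25 = 0.175
  [4.25→5.75]: (0.67+0.38)/2 × 1.5 = 0.7875
  [5.75→11.75]: (0.38+0.04)/2 × 6 = 1.26
  [11.75→14.75]: (0.04+0.01)/2 × 3 = 0.075
  [14.75→15.75]: (0.01+0.01)/2 × 1 = 0.01
  Sum = 9.3575 mg/L·h

AUC = 9.36 mg/L·h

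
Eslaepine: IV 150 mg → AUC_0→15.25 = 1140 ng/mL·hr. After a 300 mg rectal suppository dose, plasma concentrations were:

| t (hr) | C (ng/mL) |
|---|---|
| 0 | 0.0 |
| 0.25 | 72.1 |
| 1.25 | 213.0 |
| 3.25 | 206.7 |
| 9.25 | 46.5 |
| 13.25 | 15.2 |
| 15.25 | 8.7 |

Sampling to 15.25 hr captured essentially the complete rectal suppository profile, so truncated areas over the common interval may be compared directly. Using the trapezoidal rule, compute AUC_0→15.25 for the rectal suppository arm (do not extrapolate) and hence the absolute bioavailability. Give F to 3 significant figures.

F = 0.648

Trapezoidal AUC_0→15.25 (rectal suppository):
  [0→0.25]: (0.0+72.1)/2 × 0.25 = 9.0125
  [0.25→1.25]: (72.1+213.0)/2 × 1 = 142.55
  [1.25→3.25]: (213.0+206.7)/2 × 2 = 419.7
  [3.25→9.25]: (206.7+46.5)/2 × 6 = 759.6
  [9.25→13.25]: (46.5+15.2)/2 × 4 = 123.4
  [13.25→15.25]: (15.2+8.7)/2 × 2 = 23.9
  Sum = 1478.1625 ng/mL·hr
F = (AUC_ev/D_ev)/(AUC_iv/D_iv) = (1478.1625/300)/(1140/150) = 4.92721/7.6 = 0.6483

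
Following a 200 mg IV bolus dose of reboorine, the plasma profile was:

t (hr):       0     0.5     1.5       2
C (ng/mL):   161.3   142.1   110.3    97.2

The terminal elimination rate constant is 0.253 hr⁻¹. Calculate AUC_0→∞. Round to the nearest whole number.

AUC = 638 ng/mL·hr

Trapezoidal AUC_0→2:
  [0→0.5]: (161.3+142.1)/2 × 0.5 = 75.85
  [0.5→1.5]: (142.1+110.3)/2 × 1 = 126.2
  [1.5→2]: (110.3+97.2)/2 × 0.5 = 51.875
  Sum = 253.925 ng/mL·hr
Extrapolated tail: C_last / k_e = 97.2 / 0.253 = 384.190
AUC_0→∞ = 253.925 + 384.190 = 638.115 ng/mL·hr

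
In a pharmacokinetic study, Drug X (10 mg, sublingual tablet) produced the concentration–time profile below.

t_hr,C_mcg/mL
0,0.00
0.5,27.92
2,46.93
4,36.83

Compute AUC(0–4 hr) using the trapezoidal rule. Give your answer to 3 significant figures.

AUC = 147 mcg/mL·hr

Trapezoidal AUC_0→4:
  [0→0.5]: (0.00+27.92)/2 × 0.5 = 6.98
  [0.5→2]: (27.92+46.93)/2 × 1.5 = 56.1375
  [2→4]: (46.93+36.83)/2 × 2 = 83.76
  Sum = 146.8775 mcg/mL·hr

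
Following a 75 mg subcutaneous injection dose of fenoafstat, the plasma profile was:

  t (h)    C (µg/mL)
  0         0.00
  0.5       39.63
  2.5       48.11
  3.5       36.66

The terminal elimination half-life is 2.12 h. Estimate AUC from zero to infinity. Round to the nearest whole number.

AUC = 252 µg/mL·h

Trapezoidal AUC_0→3.5:
  [0→0.5]: (0.00+39.63)/2 × 0.5 = 9.9075
  [0.5→2.5]: (39.63+48.11)/2 × 2 = 87.74
  [2.5→3.5]: (48.11+36.66)/2 × 1 = 42.385
  Sum = 140.0325 µg/mL·h
k_e = ln2 / t½ = 0.693147 / 2.12 = 0.3270 h^-1
Extrapolated tail: C_last / k_e = 36.66 / 0.327 = 112.110
AUC_0→∞ = 140.0325 + 112.110 = 252.1425 µg/mL·h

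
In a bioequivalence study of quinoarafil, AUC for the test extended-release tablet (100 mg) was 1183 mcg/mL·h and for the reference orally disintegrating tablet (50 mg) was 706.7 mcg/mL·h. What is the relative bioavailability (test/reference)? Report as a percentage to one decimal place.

F_rel = 83.7%

F_rel = (AUC_test/D_test) / (AUC_ref/D_ref)
      = (1183/100) / (706.7/50)
      = 11.83 / 14.134 = 0.8370 = 83.70%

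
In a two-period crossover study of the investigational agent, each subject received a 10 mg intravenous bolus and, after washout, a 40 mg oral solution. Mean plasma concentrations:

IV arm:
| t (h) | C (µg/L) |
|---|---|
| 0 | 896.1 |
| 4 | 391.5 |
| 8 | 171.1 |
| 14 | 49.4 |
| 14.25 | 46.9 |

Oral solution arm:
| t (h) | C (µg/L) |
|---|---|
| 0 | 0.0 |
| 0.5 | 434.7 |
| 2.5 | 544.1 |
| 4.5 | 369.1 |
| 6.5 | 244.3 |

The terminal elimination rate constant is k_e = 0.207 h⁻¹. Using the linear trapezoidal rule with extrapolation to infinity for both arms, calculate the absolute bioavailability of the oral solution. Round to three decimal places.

F = 0.206

Trapezoidal AUC_0→14.25 (IV):
  [0→4]: (896.1+391.5)/2 × 4 = 2575.2
  [4→8]: (391.5+171.1)/2 × 4 = 1125.2
  [8→14]: (171.1+49.4)/2 × 6 = 661.5
  [14→14.25]: (49.4+46.9)/2 × 0.25 = 12.0375
  Sum = 4373.9375 µg/L·h
IV tail: 46.9/0.207 = 226.570; AUC_iv,0→∞ = 4373.9375 + 226.570 = 4600.5075 µg/L·h
Trapezoidal AUC_0→6.5 (oral solution):
  [0→0.5]: (0.0+434.7)/2 × 0.5 = 108.675
  [0.5→2.5]: (434.7+544.1)/2 × 2 = 978.8
  [2.5→4.5]: (544.1+369.1)/2 × 2 = 913.2
  [4.5→6.5]: (369.1+244.3)/2 × 2 = 613.4
  Sum = 2614.075 µg/L·h
oral solution tail: 244.3/0.207 = 1180.193; AUC_ev,0→∞ = 2614.075 + 1180.193 = 3794.268 µg/L·h
F = (AUC_ev/D_ev)/(AUC_iv/D_iv) = (3794.268/40)/(4600.5075/10) = 94.8567/460.05075 = 0.2062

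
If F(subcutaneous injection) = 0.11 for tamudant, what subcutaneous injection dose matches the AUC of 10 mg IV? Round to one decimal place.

D_subcutaneous = 90.9 mg

For equal systemic exposure: F × D_ev = D_iv
D_ev = D_iv / F = 10 / 0.11 = 90.9091 mg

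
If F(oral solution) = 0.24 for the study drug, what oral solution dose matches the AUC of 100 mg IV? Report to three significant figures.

D_oral = 417 mg

For equal systemic exposure: F × D_ev = D_iv
D_ev = D_iv / F = 100 / 0.24 = 416.667 mg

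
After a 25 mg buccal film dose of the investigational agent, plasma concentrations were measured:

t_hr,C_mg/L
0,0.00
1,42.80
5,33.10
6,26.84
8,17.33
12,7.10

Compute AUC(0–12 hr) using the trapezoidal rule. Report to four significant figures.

AUC = 296.2 mg/L·hr

Trapezoidal AUC_0→12:
  [0→1]: (0.00+42.80)/2 × 1 = 21.4
  [1→5]: (42.80+33.10)/2 × 4 = 151.8
  [5→6]: (33.10+26.84)/2 × 1 = 29.97
  [6→8]: (26.84+17.33)/2 × 2 = 44.17
  [8→12]: (17.33+7.10)/2 × 4 = 48.86
  Sum = 296.2 mg/L·hr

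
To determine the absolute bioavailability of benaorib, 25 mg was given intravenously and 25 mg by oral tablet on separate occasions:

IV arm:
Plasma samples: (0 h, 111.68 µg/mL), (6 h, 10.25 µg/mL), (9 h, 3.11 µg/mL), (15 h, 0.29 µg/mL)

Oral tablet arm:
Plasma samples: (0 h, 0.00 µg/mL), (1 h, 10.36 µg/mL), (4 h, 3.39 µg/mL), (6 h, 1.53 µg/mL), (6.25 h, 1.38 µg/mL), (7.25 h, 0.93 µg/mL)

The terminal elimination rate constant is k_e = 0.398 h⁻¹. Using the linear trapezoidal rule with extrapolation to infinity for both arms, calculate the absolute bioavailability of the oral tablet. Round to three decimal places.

F = 0.087

Trapezoidal AUC_0→15 (IV):
  [0→6]: (111.68+10.25)/2 × 6 = 365.79
  [6→9]: (10.25+3.11)/2 × 3 = 20.04
  [9→15]: (3.11+0.29)/2 × 6 = 10.2
  Sum = 396.03 µg/mL·h
IV tail: 0.29/0.398 = 0.729; AUC_iv,0→∞ = 396.03 + 0.729 = 396.759 µg/mL·h
Trapezoidal AUC_0→7.25 (oral tablet):
  [0→1]: (0.00+10.36)/2 × 1 = 5.18
  [1→4]: (10.36+3.39)/2 × 3 = 20.625
  [4→6]: (3.39+1.53)/2 × 2 = 4.92
  [6→6.25]: (1.53+1.38)/2 × 0.25 = 0.36375
  [6.25→7.25]: (1.38+0.93)/2 × 1 = 1.155
  Sum = 32.24375 µg/mL·h
oral tablet tail: 0.93/0.398 = 2.337; AUC_ev,0→∞ = 32.24375 + 2.337 = 34.58075 µg/mL·h
F = (AUC_ev/D_ev)/(AUC_iv/D_iv) = (34.58075/25)/(396.759/25) = 1.38323/15.87036 = 0.0872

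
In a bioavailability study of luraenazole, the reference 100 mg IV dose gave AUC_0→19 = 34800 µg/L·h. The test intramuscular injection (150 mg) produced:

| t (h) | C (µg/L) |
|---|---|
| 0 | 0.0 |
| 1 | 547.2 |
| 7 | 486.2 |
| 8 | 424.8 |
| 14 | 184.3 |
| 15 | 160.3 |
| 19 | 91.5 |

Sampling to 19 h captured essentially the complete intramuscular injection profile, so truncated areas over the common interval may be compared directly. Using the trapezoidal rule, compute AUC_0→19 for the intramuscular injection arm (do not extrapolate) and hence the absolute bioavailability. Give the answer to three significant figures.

F = 0.121

Trapezoidal AUC_0→19 (intramuscular injection):
  [0→1]: (0.0+547.2)/2 × 1 = 273.6
  [1→7]: (547.2+486.2)/2 × 6 = 3100.2
  [7→8]: (486.2+424.8)/2 × 1 = 455.5
  [8→14]: (424.8+184.3)/2 × 6 = 1827.3
  [14→15]: (184.3+160.3)/2 × 1 = 172.3
  [15→19]: (160.3+91.5)/2 × 4 = 503.6
  Sum = 6332.5 µg/L·h
F = (AUC_ev/D_ev)/(AUC_iv/D_iv) = (6332.5/150)/(34800/100) = 42.2167/348 = 0.1213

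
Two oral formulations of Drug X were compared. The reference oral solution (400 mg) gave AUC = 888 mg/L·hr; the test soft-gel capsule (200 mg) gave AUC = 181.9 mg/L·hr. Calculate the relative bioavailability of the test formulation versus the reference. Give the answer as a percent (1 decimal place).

F_rel = 41.0%

F_rel = (AUC_test/D_test) / (AUC_ref/D_ref)
      = (181.9/200) / (888/400)
      = 0.9095 / 2.22 = 0.4097 = 40.97%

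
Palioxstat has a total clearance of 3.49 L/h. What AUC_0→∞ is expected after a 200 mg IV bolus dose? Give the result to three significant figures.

AUC = 57.3 mg/L·h

AUC_0→∞ = Dose_iv / CL
        = 200 / 3.49 = 57.3066 mg/L·h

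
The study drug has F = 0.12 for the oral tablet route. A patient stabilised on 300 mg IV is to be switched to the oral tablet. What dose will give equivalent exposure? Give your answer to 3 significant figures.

D_oral = 2500 mg

For equal systemic exposure: F × D_ev = D_iv
D_ev = D_iv / F = 300 / 0.12 = 2500 mg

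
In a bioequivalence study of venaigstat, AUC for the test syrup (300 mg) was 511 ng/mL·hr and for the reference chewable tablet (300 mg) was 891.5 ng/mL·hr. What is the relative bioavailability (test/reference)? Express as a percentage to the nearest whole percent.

F_rel = 57%

F_rel = (AUC_test/D_test) / (AUC_ref/D_ref)
      = (511/300) / (891.5/300)
      = 1.70333 / 2.97167 = 0.5732 = 57.32%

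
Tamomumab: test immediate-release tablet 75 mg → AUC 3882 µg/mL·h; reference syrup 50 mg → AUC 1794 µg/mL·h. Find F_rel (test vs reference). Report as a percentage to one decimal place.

F_rel = (AUC_test/D_test) / (AUC_ref/D_ref)
      = (3882/75) / (1794/50)
      = 51.76 / 35.88 = 1.4426 = 144.26%

F_rel = 144.3%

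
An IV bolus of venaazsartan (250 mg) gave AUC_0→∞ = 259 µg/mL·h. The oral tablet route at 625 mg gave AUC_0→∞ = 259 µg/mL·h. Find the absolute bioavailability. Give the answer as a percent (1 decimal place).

F = (AUC_ev / D_ev) / (AUC_iv / D_iv)
  = (259/625) / (259/250)
  = 0.4144 / 1.036 = 0.4000
  = 40.00%

F = 40.0%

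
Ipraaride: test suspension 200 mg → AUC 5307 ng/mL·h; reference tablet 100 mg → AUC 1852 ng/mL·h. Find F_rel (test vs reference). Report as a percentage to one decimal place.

F_rel = (AUC_test/D_test) / (AUC_ref/D_ref)
      = (5307/200) / (1852/100)
      = 26.535 / 18.52 = 1.4328 = 143.28%

F_rel = 143.3%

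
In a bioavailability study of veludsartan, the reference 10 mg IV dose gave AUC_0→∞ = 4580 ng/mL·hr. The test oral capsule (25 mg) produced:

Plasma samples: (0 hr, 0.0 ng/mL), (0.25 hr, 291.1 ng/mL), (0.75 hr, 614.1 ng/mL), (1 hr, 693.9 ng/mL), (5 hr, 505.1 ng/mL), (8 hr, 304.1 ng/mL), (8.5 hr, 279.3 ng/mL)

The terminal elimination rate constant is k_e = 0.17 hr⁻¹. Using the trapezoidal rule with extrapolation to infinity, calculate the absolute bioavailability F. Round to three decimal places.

Trapezoidal AUC_0→8.5 (oral capsule):
  [0→0.25]: (0.0+291.1)/2 × 0.25 = 36.3875
  [0.25→0.75]: (291.1+614.1)/2 × 0.5 = 226.3
  [0.75→1]: (614.1+693.9)/2 × 0.25 = 163.5
  [1→5]: (693.9+505.1)/2 × 4 = 2398.0
  [5→8]: (505.1+304.1)/2 × 3 = 1213.8
  [8→8.5]: (304.1+279.3)/2 × 0.5 = 145.85
  Sum = 4183.8375 ng/mL·hr
Tail: C_last/k_e = 279.3/0.17 = 1642.941
AUC_0→∞ (oral capsule) = 4183.8375 + 1642.941 = 5826.7785 ng/mL·hr
F = (AUC_ev/D_ev)/(AUC_iv/D_iv) = (5826.7785/25)/(4580/10) = 233.07114/458 = 0.5089

F = 0.509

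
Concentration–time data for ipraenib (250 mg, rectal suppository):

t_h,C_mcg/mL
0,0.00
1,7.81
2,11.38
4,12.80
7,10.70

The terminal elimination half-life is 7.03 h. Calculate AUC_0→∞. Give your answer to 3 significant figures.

AUC = 181 mcg/mL·h

Trapezoidal AUC_0→7:
  [0→1]: (0.00+7.81)/2 × 1 = 3.905
  [1→2]: (7.81+11.38)/2 × 1 = 9.595
  [2→4]: (11.38+12.80)/2 × 2 = 24.18
  [4→7]: (12.80+10.70)/2 × 3 = 35.25
  Sum = 72.93 mcg/mL·h
k_e = ln2 / t½ = 0.693147 / 7.03 = 0.0986 h^-1
Extrapolated tail: C_last / k_e = 10.70 / 0.0986 = 108.519
AUC_0→∞ = 72.93 + 108.519 = 181.449 mcg/mL·h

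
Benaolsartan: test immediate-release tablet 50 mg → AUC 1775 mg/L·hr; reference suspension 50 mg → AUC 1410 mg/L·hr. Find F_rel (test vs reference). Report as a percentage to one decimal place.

F_rel = 125.9%

F_rel = (AUC_test/D_test) / (AUC_ref/D_ref)
      = (1775/50) / (1410/50)
      = 35.5 / 28.2 = 1.2589 = 125.89%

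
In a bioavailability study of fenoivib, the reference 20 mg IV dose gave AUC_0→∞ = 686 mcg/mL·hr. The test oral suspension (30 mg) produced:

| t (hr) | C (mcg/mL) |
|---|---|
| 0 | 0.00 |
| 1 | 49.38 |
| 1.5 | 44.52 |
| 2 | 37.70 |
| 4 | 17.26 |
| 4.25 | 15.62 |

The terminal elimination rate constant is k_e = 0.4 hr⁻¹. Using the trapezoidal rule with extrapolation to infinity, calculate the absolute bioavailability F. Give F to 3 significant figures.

F = 0.162

Trapezoidal AUC_0→4.25 (oral suspension):
  [0→1]: (0.00+49.38)/2 × 1 = 24.69
  [1→1.5]: (49.38+44.52)/2 × 0.5 = 23.475
  [1.5→2]: (44.52+37.70)/2 × 0.5 = 20.555
  [2→4]: (37.70+17.26)/2 × 2 = 54.96
  [4→4.25]: (17.26+15.62)/2 × 0.25 = 4.11
  Sum = 127.79 mcg/mL·hr
Tail: C_last/k_e = 15.62/0.4 = 39.050
AUC_0→∞ (oral suspension) = 127.79 + 39.050 = 166.84 mcg/mL·hr
F = (AUC_ev/D_ev)/(AUC_iv/D_iv) = (166.84/30)/(686/20) = 5.56133/34.3 = 0.1621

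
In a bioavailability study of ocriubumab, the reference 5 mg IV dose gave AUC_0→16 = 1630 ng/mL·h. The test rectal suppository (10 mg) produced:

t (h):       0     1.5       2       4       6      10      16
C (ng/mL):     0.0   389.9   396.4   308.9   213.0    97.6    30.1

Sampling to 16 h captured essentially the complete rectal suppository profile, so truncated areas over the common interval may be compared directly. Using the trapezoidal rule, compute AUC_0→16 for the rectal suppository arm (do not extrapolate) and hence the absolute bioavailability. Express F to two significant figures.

F = 0.83

Trapezoidal AUC_0→16 (rectal suppository):
  [0→1.5]: (0.0+389.9)/2 × 1.5 = 292.425
  [1.5→2]: (389.9+396.4)/2 × 0.5 = 196.575
  [2→4]: (396.4+308.9)/2 × 2 = 705.3
  [4→6]: (308.9+213.0)/2 × 2 = 521.9
  [6→10]: (213.0+97.6)/2 × 4 = 621.2
  [10→16]: (97.6+30.1)/2 × 6 = 383.1
  Sum = 2720.5 ng/mL·h
F = (AUC_ev/D_ev)/(AUC_iv/D_iv) = (2720.5/10)/(1630/5) = 272.05/326 = 0.8345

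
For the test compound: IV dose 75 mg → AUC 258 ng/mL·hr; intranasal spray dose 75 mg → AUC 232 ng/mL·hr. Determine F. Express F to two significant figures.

F = (AUC_ev / D_ev) / (AUC_iv / D_iv)
  = (232/75) / (258/75)
  = 3.09333 / 3.44 = 0.8992

F = 0.90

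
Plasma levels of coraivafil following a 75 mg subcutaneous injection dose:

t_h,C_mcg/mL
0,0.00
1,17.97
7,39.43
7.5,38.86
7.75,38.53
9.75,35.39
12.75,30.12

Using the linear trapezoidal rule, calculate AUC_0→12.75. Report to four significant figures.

Trapezoidal AUC_0→12.75:
  [0→1]: (0.00+17.97)/2 × 1 = 8.985
  [1→7]: (17.97+39.43)/2 × 6 = 172.2
  [7→7.5]: (39.43+38.86)/2 × 0.5 = 19.5725
  [7.5→7.75]: (38.86+38.53)/2 × 0.25 = 9.67375
  [7.75→9.75]: (38.53+35.39)/2 × 2 = 73.92
  [9.75→12.75]: (35.39+30.12)/2 × 3 = 98.265
  Sum = 382.61625 mcg/mL·h

AUC = 382.6 mcg/mL·h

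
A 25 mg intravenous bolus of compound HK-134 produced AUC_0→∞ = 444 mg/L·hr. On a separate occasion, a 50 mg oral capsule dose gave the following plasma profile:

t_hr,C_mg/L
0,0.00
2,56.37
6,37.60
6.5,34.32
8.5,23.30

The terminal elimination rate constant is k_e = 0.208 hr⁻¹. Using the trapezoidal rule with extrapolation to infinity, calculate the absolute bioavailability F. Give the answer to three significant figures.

Trapezoidal AUC_0→8.5 (oral capsule):
  [0→2]: (0.00+56.37)/2 × 2 = 56.37
  [2→6]: (56.37+37.60)/2 × 4 = 187.94
  [6→6.5]: (37.60+34.32)/2 × 0.5 = 17.98
  [6.5→8.5]: (34.32+23.30)/2 × 2 = 57.62
  Sum = 319.91 mg/L·hr
Tail: C_last/k_e = 23.30/0.208 = 112.019
AUC_0→∞ (oral capsule) = 319.91 + 112.019 = 431.929 mg/L·hr
F = (AUC_ev/D_ev)/(AUC_iv/D_iv) = (431.929/50)/(444/25) = 8.63858/17.76 = 0.4864

F = 0.486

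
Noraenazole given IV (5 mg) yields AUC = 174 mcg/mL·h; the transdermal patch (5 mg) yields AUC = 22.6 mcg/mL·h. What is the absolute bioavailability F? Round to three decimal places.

F = 0.130

F = (AUC_ev / D_ev) / (AUC_iv / D_iv)
  = (22.6/5) / (174/5)
  = 4.52 / 34.8 = 0.1299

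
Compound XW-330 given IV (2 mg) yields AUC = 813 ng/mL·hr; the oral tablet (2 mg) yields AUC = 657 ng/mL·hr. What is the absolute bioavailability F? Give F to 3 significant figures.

F = (AUC_ev / D_ev) / (AUC_iv / D_iv)
  = (657/2) / (813/2)
  = 328.5 / 406.5 = 0.8081

F = 0.808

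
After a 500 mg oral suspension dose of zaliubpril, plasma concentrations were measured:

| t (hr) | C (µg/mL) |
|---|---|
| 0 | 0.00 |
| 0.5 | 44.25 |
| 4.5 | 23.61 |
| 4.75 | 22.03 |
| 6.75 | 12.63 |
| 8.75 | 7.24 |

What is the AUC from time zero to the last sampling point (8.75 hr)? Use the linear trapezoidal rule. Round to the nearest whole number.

Trapezoidal AUC_0→8.75:
  [0→0.5]: (0.00+44.25)/2 × 0.5 = 11.0625
  [0.5→4.5]: (44.25+23.61)/2 × 4 = 135.72
  [4.5→4.75]: (23.61+22.03)/2 × 0.25 = 5.705
  [4.75→6.75]: (22.03+12.63)/2 × 2 = 34.66
  [6.75→8.75]: (12.63+7.24)/2 × 2 = 19.87
  Sum = 207.0175 µg/mL·hr

AUC = 207 µg/mL·hr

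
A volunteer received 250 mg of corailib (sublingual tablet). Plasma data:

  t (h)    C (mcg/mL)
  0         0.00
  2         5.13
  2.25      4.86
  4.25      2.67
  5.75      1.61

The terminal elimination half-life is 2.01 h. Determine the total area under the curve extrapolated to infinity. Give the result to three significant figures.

Trapezoidal AUC_0→5.75:
  [0→2]: (0.00+5.13)/2 × 2 = 5.13
  [2→2.25]: (5.13+4.86)/2 × 0.25 = 1.24875
  [2.25→4.25]: (4.86+2.67)/2 × 2 = 7.53
  [4.25→5.75]: (2.67+1.61)/2 × 1.5 = 3.21
  Sum = 17.11875 mcg/mL·h
k_e = ln2 / t½ = 0.693147 / 2.01 = 0.3448 h^-1
Extrapolated tail: C_last / k_e = 1.61 / 0.3448 = 4.669
AUC_0→∞ = 17.11875 + 4.669 = 21.78775 mcg/mL·h

AUC = 21.8 mcg/mL·h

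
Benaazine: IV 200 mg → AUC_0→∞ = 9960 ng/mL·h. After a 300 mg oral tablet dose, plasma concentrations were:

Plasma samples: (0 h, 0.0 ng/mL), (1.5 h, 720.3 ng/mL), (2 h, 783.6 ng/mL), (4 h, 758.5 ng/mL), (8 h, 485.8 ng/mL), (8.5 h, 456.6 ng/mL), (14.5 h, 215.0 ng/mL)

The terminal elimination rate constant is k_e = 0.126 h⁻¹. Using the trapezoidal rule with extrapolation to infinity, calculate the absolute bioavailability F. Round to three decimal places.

Trapezoidal AUC_0→14.5 (oral tablet):
  [0→1.5]: (0.0+720.3)/2 × 1.5 = 540.225
  [1.5→2]: (720.3+783.6)/2 × 0.5 = 375.975
  [2→4]: (783.6+758.5)/2 × 2 = 1542.1
  [4→8]: (758.5+485.8)/2 × 4 = 2488.6
  [8→8.5]: (485.8+456.6)/2 × 0.5 = 235.6
  [8.5→14.5]: (456.6+215.0)/2 × 6 = 2014.8
  Sum = 7197.3 ng/mL·h
Tail: C_last/k_e = 215.0/0.126 = 1706.349
AUC_0→∞ (oral tablet) = 7197.3 + 1706.349 = 8903.649 ng/mL·h
F = (AUC_ev/D_ev)/(AUC_iv/D_iv) = (8903.649/300)/(9960/200) = 29.67883/49.8 = 0.5960

F = 0.596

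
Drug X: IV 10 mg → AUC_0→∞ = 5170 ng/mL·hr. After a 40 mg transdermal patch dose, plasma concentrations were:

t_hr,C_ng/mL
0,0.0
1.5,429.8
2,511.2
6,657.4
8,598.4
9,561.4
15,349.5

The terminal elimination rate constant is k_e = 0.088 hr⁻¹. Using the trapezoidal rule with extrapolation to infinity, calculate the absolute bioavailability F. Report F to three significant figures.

Trapezoidal AUC_0→15 (transdermal patch):
  [0→1.5]: (0.0+429.8)/2 × 1.5 = 322.35
  [1.5→2]: (429.8+511.2)/2 × 0.5 = 235.25
  [2→6]: (511.2+657.4)/2 × 4 = 2337.2
  [6→8]: (657.4+598.4)/2 × 2 = 1255.8
  [8→9]: (598.4+561.4)/2 × 1 = 579.9
  [9→15]: (561.4+349.5)/2 × 6 = 2732.7
  Sum = 7463.2 ng/mL·hr
Tail: C_last/k_e = 349.5/0.088 = 3971.591
AUC_0→∞ (transdermal patch) = 7463.2 + 3971.591 = 11434.791 ng/mL·hr
F = (AUC_ev/D_ev)/(AUC_iv/D_iv) = (11434.791/40)/(5170/10) = 285.87/517 = 0.5529

F = 0.553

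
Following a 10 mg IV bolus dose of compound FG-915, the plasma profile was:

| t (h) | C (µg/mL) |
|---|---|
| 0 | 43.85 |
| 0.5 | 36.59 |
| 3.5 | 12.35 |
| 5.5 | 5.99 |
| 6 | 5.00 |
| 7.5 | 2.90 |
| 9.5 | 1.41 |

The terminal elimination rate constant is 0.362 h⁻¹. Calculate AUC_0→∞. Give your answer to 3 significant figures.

Trapezoidal AUC_0→9.5:
  [0→0.5]: (43.85+36.59)/2 × 0.5 = 20.11
  [0.5→3.5]: (36.59+12.35)/2 × 3 = 73.41
  [3.5→5.5]: (12.35+5.99)/2 × 2 = 18.34
  [5.5→6]: (5.99+5.00)/2 × 0.5 = 2.7475
  [6→7.5]: (5.00+2.90)/2 × 1.5 = 5.925
  [7.5→9.5]: (2.90+1.41)/2 × 2 = 4.31
  Sum = 124.8425 µg/mL·h
Extrapolated tail: C_last / k_e = 1.41 / 0.362 = 3.895
AUC_0→∞ = 124.8425 + 3.895 = 128.7375 µg/mL·h

AUC = 129 µg/mL·h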